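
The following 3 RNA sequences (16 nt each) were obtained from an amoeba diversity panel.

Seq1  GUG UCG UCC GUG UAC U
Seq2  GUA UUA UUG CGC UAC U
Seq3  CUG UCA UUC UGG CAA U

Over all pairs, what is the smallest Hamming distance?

Pairwise Hamming distances:
  Seq1 vs Seq2: 8
  Seq1 vs Seq3: 7
  Seq2 vs Seq3: 8
The smallest is 7, between Seq1 and Seq3.

7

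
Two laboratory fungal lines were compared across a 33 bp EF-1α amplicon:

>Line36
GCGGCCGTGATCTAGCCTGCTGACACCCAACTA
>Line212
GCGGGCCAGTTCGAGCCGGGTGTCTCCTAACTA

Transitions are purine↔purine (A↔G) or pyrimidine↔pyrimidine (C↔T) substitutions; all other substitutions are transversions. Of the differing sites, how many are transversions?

9

Mismatches occur at site 5 (C→G, transversion), site 7 (G→C, transversion), site 8 (T→A, transversion), site 10 (A→T, transversion), site 13 (T→G, transversion), site 18 (T→G, transversion), site 20 (C→G, transversion), site 23 (A→T, transversion), site 25 (A→T, transversion), site 28 (C→T, transition).
Of the 10 differences, 1 transition and 9 transversions, so the answer is 9.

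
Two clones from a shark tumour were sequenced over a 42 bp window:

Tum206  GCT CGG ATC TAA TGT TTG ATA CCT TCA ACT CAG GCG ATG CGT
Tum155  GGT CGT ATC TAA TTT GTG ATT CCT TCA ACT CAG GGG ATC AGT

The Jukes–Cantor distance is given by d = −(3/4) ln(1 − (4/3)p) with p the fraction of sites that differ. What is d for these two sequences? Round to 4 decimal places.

The sequences differ at positions 2 (C/G), 6 (G/T), 14 (G/T), 16 (T/G), 21 (A/T), 35 (C/G), 39 (G/C), 40 (C/A).
p = 8/42 = 0.190476.
d = −0.75 · ln(1 − (4/3)·0.190476) = −0.75 · ln(0.746032) = −0.75 · (-0.292987) = 0.2197.

0.2197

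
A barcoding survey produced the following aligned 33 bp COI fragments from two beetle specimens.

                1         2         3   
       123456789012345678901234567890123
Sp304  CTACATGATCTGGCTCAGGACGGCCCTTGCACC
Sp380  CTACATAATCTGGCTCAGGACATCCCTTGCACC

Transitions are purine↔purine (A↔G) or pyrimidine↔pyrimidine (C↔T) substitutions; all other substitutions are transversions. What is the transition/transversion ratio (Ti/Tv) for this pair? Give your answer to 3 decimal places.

2.000

Differing sites — 7:G/A (Ti); 22:G/A (Ti); 23:G/T (Tv).
Of the 3 differences, 2 transitions and 1 transversion, so Ti/Tv = 2/1 = 2.000.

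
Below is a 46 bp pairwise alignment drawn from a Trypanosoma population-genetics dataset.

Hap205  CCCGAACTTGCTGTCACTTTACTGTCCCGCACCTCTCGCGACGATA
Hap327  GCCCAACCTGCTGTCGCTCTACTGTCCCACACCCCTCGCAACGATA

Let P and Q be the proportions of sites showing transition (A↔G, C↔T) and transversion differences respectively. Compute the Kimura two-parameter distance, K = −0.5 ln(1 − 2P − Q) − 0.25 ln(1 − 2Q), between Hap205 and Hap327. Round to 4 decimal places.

0.2042

Differing sites — 1:C/G (Tv); 4:G/C (Tv); 8:T/C (Ti); 16:A/G (Ti); 19:T/C (Ti); 29:G/A (Ti); 34:T/C (Ti); 40:G/A (Ti).
Of the 8 differences, 6 transitions and 2 transversions over 46 sites: P = 6/46 = 0.130435, Q = 2/46 = 0.043478.
d = −0.5·ln(0.695652) − 0.25·ln(0.913044) = −0.5·(-0.362906) − 0.25·(-0.090971) = 0.2042.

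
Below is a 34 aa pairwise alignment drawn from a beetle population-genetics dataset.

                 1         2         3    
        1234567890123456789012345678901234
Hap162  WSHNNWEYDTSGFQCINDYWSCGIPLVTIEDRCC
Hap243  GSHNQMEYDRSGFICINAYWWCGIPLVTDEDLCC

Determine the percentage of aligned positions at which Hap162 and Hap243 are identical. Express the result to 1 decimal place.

Mismatches occur at site 1 (W→G), site 5 (N→Q), site 6 (W→M), site 10 (T→R), site 14 (Q→I), site 18 (D→A), site 21 (S→W), site 29 (I→D), site 32 (R→L).
25 of the 34 sites match, so the percent identity is 25/34 × 100 = 73.5%.

73.5%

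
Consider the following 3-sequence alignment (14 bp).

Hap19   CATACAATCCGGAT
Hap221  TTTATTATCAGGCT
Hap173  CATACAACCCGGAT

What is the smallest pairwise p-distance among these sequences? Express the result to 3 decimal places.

0.071

Pairwise Hamming distances:
  Hap19 vs Hap221: 6
  Hap19 vs Hap173: 1
  Hap221 vs Hap173: 7
The smallest is 1 mismatch, between Hap19 and Hap173; p = 1/14 = 0.071.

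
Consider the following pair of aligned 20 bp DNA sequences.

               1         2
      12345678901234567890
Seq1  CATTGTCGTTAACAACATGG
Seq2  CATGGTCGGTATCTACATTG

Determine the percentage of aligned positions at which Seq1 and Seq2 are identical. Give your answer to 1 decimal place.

The sequences differ at positions 4 (T/G), 9 (T/G), 12 (A/T), 14 (A/T), 19 (G/T).
15 of the 20 sites match, so the percent identity is 15/20 × 100 = 75.0%.

75.0%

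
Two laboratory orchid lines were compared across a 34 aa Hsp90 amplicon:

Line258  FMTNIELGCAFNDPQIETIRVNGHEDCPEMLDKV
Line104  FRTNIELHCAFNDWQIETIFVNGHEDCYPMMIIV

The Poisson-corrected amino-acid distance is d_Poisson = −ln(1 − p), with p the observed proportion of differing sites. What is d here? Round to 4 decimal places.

The sequences differ at positions 2 (M/R), 8 (G/H), 14 (P/W), 20 (R/F), 28 (P/Y), 29 (E/P), 31 (L/M), 32 (D/I), 33 (K/I).
p = 9/34 = 0.264706.
d = −ln(1 − 0.264706) = −ln(0.735294) = 0.3075.

0.3075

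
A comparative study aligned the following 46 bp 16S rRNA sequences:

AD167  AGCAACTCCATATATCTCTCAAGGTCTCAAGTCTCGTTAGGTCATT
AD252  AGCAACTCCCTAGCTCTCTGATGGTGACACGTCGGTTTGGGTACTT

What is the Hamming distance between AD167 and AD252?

Mismatches occur at site 10 (A→C), site 13 (T→G), site 14 (A→C), site 20 (C→G), site 22 (A→T), site 26 (C→G), site 27 (T→A), site 30 (A→C), site 34 (T→G), site 35 (C→G), site 36 (G→T), site 39 (A→G), site 43 (C→A), site 44 (A→C).
That gives 14 mismatches out of 46 aligned sites, so the Hamming distance is 14.

14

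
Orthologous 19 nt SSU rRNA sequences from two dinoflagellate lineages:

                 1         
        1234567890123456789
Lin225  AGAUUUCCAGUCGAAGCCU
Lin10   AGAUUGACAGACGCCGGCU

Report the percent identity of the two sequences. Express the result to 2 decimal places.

68.42%

Differing sites — 6:U/G; 7:C/A; 11:U/A; 14:A/C; 15:A/C; 17:C/G.
13 of the 19 sites match, so the percent identity is 13/19 × 100 = 68.42%.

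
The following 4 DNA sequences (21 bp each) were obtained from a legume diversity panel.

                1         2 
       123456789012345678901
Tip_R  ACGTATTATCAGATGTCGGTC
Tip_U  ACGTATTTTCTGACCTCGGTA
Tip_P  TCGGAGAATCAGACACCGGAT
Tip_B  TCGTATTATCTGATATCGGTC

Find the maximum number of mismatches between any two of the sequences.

Pairwise Hamming distances:
  Tip_R vs Tip_U: 5
  Tip_R vs Tip_P: 9
  Tip_R vs Tip_B: 3
  Tip_U vs Tip_P: 10
  Tip_U vs Tip_B: 5
  Tip_P vs Tip_B: 8
The largest is 10, between Tip_U and Tip_P.

10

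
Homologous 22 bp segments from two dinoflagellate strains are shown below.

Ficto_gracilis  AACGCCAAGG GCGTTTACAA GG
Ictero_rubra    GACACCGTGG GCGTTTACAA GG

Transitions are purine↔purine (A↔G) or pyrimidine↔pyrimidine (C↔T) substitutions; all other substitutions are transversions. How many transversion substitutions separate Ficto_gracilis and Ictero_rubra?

1

The sequences differ at positions 1 (A/G, transition), 4 (G/A, transition), 7 (A/G, transition), 8 (A/T, transversion).
Of the 4 differences, 3 transitions and 1 transversion, so the answer is 1.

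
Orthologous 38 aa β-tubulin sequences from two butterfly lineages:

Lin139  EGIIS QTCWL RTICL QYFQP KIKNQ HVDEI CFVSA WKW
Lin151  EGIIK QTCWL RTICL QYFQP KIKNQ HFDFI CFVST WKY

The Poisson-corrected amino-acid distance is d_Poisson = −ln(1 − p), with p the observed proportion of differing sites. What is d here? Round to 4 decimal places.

0.1411

The sequences differ at positions 5 (S/K), 27 (V/F), 29 (E/F), 35 (A/T), 38 (W/Y).
p = 5/38 = 0.131579.
d = −ln(1 − 0.131579) = −ln(0.868421) = 0.1411.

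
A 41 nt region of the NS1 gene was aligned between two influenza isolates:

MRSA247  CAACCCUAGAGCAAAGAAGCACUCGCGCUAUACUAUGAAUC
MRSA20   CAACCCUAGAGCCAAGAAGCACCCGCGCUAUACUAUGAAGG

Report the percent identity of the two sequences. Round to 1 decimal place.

The sequences differ at positions 13 (A/C), 23 (U/C), 40 (U/G), 41 (C/G).
37 of the 41 sites match, so the percent identity is 37/41 × 100 = 90.2%.

90.2%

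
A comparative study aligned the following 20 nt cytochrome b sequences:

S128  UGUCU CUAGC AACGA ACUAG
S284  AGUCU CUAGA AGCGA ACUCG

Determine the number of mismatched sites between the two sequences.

4

Differing sites — 1:U/A; 10:C/A; 12:A/G; 19:A/C.
That gives 4 mismatches out of 20 aligned sites, so the Hamming distance is 4.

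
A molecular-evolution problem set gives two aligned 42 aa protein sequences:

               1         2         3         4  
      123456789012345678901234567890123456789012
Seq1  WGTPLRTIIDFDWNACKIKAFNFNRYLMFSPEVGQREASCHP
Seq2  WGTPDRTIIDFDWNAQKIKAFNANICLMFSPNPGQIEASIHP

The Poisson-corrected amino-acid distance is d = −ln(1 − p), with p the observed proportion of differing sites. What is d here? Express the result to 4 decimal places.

0.2412

Differing sites — 5:L/D; 16:C/Q; 23:F/A; 25:R/I; 26:Y/C; 32:E/N; 33:V/P; 36:R/I; 40:C/I.
p = 9/42 = 0.214286.
d = −ln(1 − 0.214286) = −ln(0.785714) = 0.2412.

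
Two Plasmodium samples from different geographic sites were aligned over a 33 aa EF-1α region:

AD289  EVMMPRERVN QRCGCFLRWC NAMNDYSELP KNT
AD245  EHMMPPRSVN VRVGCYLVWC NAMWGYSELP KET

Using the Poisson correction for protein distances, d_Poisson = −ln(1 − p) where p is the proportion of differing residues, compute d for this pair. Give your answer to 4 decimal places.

The sequences differ at positions 2 (V/H), 6 (R/P), 7 (E/R), 8 (R/S), 11 (Q/V), 13 (C/V), 16 (F/Y), 18 (R/V), 24 (N/W), 25 (D/G), 32 (N/E).
p = 11/33 = 0.333333.
d = −ln(1 − 0.333333) = −ln(0.666667) = 0.4055.

0.4055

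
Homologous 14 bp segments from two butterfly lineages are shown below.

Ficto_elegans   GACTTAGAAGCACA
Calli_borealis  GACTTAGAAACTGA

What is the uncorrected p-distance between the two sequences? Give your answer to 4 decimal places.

Mismatches occur at site 10 (G/A), site 12 (A/T), site 13 (C/G).
There are 3 differences over 14 sites, so p = 3/14 = 0.2143.

0.2143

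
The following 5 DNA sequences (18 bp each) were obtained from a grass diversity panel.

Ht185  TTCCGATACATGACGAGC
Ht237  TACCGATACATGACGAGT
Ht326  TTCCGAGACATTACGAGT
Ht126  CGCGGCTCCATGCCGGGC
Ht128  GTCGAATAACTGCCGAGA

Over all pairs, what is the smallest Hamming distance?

Pairwise Hamming distances:
  Ht185 vs Ht237: 2
  Ht185 vs Ht326: 3
  Ht185 vs Ht126: 7
  Ht185 vs Ht128: 7
  Ht237 vs Ht326: 3
  Ht237 vs Ht126: 8
  Ht237 vs Ht128: 8
  Ht326 vs Ht126: 10
  Ht326 vs Ht128: 9
  Ht126 vs Ht128: 9
The smallest is 2, between Ht185 and Ht237.

2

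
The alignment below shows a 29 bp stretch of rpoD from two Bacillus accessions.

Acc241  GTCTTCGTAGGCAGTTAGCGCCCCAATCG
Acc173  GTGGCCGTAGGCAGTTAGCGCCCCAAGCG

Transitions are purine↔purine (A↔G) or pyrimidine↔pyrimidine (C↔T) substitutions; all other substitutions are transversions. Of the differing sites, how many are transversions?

3

The sequences differ at positions 3 (C/G, transversion), 4 (T/G, transversion), 5 (T/C, transition), 27 (T/G, transversion).
Of the 4 differences, 1 transition and 3 transversions, so the answer is 3.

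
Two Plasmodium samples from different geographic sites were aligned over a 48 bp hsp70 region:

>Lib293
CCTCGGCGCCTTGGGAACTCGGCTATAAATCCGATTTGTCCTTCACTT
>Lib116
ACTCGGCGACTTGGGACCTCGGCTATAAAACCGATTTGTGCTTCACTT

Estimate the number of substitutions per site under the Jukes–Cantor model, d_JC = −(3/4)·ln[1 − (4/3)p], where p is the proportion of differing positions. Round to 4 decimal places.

0.1121

The sequences differ at positions 1 (C/A), 9 (C/A), 17 (A/C), 30 (T/A), 40 (C/G).
p = 5/48 = 0.104167.
d = −0.75 · ln(1 − (4/3)·0.104167) = −0.75 · ln(0.861111) = −0.75 · (-0.149532) = 0.1121.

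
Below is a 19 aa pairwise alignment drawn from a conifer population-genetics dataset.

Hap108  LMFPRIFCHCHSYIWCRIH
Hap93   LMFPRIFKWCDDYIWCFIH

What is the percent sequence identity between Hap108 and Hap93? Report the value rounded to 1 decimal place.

73.7%

Differing sites — 8:C/K; 9:H/W; 11:H/D; 12:S/D; 17:R/F.
14 of the 19 sites match, so the percent identity is 14/19 × 100 = 73.7%.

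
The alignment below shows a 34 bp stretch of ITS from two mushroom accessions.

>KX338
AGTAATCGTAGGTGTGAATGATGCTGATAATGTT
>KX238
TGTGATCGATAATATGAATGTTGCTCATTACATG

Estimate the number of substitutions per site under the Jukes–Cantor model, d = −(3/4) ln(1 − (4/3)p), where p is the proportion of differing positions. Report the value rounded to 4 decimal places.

0.5347

The sequences differ at positions 1 (A/T), 4 (A/G), 9 (T/A), 10 (A/T), 11 (G/A), 12 (G/A), 14 (G/A), 21 (A/T), 26 (G/C), 29 (A/T), 31 (T/C), 32 (G/A), 34 (T/G).
p = 13/34 = 0.382353.
d = −0.75 · ln(1 − (4/3)·0.382353) = −0.75 · ln(0.490196) = −0.75 · (-0.712950) = 0.5347.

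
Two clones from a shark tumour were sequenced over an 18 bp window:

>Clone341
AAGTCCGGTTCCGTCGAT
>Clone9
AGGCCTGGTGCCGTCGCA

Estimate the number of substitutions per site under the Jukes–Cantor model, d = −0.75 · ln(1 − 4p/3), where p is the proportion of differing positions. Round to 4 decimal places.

Mismatches occur at site 2 (A→G), site 4 (T→C), site 6 (C→T), site 10 (T→G), site 17 (A→C), site 18 (T→A).
p = 6/18 = 0.333333.
d = −0.75 · ln(1 − (4/3)·0.333333) = −0.75 · ln(0.555556) = −0.75 · (-0.587786) = 0.4408.

0.4408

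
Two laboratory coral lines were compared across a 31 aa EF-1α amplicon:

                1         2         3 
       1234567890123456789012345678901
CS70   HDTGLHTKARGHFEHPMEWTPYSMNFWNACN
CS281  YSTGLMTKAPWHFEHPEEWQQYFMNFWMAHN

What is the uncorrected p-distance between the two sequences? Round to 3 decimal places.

Mismatches occur at site 1 (H→Y), site 2 (D→S), site 6 (H→M), site 10 (R→P), site 11 (G→W), site 17 (M→E), site 20 (T→Q), site 21 (P→Q), site 23 (S→F), site 28 (N→M), site 30 (C→H).
There are 11 differences over 31 sites, so p = 11/31 = 0.355.

0.355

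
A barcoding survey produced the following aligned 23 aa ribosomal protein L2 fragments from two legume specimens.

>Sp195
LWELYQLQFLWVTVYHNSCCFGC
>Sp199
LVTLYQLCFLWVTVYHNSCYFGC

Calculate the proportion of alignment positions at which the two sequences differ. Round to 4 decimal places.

Differing sites — 2:W/V; 3:E/T; 8:Q/C; 20:C/Y.
There are 4 differences over 23 sites, so p = 4/23 = 0.1739.

0.1739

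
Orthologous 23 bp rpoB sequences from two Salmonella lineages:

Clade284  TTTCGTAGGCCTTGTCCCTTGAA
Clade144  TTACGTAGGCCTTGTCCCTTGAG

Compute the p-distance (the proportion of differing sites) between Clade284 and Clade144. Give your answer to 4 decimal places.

Differing sites — 3:T/A; 23:A/G.
There are 2 differences over 23 sites, so p = 2/23 = 0.0870.

0.0870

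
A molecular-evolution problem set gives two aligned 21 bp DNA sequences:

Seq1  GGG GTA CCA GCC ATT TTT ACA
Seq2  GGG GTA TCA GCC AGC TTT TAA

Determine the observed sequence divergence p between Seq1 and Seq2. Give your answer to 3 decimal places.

0.238

Differing sites — 7:C/T; 14:T/G; 15:T/C; 19:A/T; 20:C/A.
There are 5 differences over 21 sites, so p = 5/21 = 0.238.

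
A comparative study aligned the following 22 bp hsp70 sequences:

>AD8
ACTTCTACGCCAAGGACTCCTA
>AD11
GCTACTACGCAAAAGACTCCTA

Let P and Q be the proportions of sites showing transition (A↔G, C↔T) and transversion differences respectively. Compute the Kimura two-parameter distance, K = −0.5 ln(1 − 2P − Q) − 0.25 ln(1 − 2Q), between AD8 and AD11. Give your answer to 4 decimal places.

0.2094

Mismatches occur at site 1 (A→G, transition), site 4 (T→A, transversion), site 11 (C→A, transversion), site 14 (G→A, transition).
Of the 4 differences, 2 transitions and 2 transversions over 22 sites: P = 2/22 = 0.090909, Q = 2/22 = 0.090909.
d = −0.5·ln(0.727273) − 0.25·ln(0.818182) = −0.5·(-0.318453) − 0.25·(-0.200670) = 0.2094.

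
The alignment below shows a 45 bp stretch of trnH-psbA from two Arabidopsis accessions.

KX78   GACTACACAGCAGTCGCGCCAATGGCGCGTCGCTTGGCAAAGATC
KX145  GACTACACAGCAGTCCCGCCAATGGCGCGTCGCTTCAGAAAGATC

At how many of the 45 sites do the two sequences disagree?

4

Differing sites — 16:G/C; 36:G/C; 37:G/A; 38:C/G.
That gives 4 mismatches out of 45 aligned sites, so the Hamming distance is 4.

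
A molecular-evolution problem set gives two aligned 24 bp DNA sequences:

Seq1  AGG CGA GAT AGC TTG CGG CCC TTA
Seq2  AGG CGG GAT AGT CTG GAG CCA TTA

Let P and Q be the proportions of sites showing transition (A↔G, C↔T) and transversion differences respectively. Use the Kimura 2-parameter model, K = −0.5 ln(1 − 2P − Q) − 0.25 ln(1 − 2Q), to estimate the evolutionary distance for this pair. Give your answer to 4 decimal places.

0.3151

The sequences differ at positions 6 (A/G, transition), 12 (C/T, transition), 13 (T/C, transition), 16 (C/G, transversion), 17 (G/A, transition), 21 (C/A, transversion).
Of the 6 differences, 4 transitions and 2 transversions over 24 sites: P = 4/24 = 0.166667, Q = 2/24 = 0.083333.
d = −0.5·ln(0.583333) − 0.25·ln(0.833334) = −0.5·(-0.538997) − 0.25·(-0.182321) = 0.3151.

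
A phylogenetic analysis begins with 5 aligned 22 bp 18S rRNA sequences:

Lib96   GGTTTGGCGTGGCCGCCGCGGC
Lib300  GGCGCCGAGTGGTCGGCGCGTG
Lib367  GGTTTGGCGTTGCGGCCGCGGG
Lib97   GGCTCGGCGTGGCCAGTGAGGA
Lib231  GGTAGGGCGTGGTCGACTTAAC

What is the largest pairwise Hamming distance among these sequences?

Pairwise Hamming distances:
  Lib96 vs Lib300: 9
  Lib96 vs Lib367: 3
  Lib96 vs Lib97: 7
  Lib96 vs Lib231: 8
  Lib300 vs Lib367: 10
  Lib300 vs Lib97: 9
  Lib300 vs Lib231: 11
  Lib367 vs Lib97: 9
  Lib367 vs Lib231: 11
  Lib97 vs Lib231: 12
The largest is 12, between Lib97 and Lib231.

12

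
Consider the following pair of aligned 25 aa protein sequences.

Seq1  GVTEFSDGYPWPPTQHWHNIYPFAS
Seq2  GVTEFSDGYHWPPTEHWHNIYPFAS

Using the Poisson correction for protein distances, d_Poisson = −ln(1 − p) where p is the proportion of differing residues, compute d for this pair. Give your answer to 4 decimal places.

Mismatches occur at site 10 (P/H), site 15 (Q/E).
p = 2/25 = 0.080000.
d = −ln(1 − 0.080000) = −ln(0.920000) = 0.0834.

0.0834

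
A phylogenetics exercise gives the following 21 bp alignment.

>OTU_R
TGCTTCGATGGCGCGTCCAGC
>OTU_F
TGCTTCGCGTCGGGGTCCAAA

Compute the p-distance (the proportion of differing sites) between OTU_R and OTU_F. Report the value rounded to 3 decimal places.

0.381

Mismatches occur at site 8 (A→C), site 9 (T→G), site 10 (G→T), site 11 (G→C), site 12 (C→G), site 14 (C→G), site 20 (G→A), site 21 (C→A).
There are 8 differences over 21 sites, so p = 8/21 = 0.381.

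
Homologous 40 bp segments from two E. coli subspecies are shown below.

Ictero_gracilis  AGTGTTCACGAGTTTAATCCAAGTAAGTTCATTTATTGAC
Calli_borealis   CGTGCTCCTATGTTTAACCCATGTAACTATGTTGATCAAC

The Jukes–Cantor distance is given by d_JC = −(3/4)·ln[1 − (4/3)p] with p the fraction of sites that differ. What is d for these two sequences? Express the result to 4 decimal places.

Mismatches occur at site 1 (A→C), site 5 (T→C), site 8 (A→C), site 9 (C→T), site 10 (G→A), site 11 (A→T), site 18 (T→C), site 22 (A→T), site 27 (G→C), site 29 (T→A), site 30 (C→T), site 31 (A→G), site 34 (T→G), site 37 (T→C), site 38 (G→A).
p = 15/40 = 0.375000.
d = −0.75 · ln(1 − (4/3)·0.375000) = −0.75 · ln(0.500000) = −0.75 · (-0.693147) = 0.5199.

0.5199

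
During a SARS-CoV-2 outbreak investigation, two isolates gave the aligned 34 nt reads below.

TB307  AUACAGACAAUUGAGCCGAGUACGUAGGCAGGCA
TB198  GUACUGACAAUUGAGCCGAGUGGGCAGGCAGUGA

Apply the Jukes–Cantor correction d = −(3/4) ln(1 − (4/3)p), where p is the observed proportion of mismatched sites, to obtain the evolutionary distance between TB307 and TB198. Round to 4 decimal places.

0.2407

Differing sites — 1:A/G; 5:A/U; 22:A/G; 23:C/G; 25:U/C; 32:G/U; 33:C/G.
p = 7/34 = 0.205882.
d = −0.75 · ln(1 − (4/3)·0.205882) = −0.75 · ln(0.725491) = −0.75 · (-0.320907) = 0.2407.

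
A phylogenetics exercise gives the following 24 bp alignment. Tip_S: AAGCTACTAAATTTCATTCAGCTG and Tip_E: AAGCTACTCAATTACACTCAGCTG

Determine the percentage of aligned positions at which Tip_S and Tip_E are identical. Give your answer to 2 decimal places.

Differing sites — 9:A/C; 14:T/A; 17:T/C.
21 of the 24 sites match, so the percent identity is 21/24 × 100 = 87.50%.

87.50%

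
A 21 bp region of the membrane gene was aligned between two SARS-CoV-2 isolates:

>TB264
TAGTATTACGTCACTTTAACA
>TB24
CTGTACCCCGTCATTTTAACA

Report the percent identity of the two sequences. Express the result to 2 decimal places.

Mismatches occur at site 1 (T→C), site 2 (A→T), site 6 (T→C), site 7 (T→C), site 8 (A→C), site 14 (C→T).
15 of the 21 sites match, so the percent identity is 15/21 × 100 = 71.43%.

71.43%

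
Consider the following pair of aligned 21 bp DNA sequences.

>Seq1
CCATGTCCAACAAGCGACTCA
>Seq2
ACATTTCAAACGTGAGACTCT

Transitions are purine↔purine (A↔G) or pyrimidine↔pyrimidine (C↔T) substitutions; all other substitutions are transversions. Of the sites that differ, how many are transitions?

1

Mismatches occur at site 1 (C→A, transversion), site 5 (G→T, transversion), site 8 (C→A, transversion), site 12 (A→G, transition), site 13 (A→T, transversion), site 15 (C→A, transversion), site 21 (A→T, transversion).
Of the 7 differences, 1 transition and 6 transversions, so the answer is 1.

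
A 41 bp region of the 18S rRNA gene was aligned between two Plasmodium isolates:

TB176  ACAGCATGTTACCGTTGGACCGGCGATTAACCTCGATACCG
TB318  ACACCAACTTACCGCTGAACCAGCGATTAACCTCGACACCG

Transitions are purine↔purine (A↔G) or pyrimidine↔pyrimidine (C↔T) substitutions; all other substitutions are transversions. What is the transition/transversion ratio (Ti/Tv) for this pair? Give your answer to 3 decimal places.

1.333

Mismatches occur at site 4 (G→C, transversion), site 7 (T→A, transversion), site 8 (G→C, transversion), site 15 (T→C, transition), site 18 (G→A, transition), site 22 (G→A, transition), site 37 (T→C, transition).
Of the 7 differences, 4 transitions and 3 transversions, so Ti/Tv = 4/3 = 1.333.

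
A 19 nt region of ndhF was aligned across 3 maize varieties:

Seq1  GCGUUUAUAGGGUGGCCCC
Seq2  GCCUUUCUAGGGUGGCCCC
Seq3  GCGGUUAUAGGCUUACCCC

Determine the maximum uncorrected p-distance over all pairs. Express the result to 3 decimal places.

Pairwise Hamming distances:
  Seq1 vs Seq2: 2
  Seq1 vs Seq3: 4
  Seq2 vs Seq3: 6
The largest is 6 mismatches, between Seq2 and Seq3; p = 6/19 = 0.316.

0.316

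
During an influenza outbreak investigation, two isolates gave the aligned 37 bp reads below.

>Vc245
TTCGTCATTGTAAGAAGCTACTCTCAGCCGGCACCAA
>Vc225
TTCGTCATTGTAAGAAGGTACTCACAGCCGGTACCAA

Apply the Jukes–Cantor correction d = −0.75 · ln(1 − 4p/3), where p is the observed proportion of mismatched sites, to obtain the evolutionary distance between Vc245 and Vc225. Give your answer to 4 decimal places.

Mismatches occur at site 18 (C→G), site 24 (T→A), site 32 (C→T).
p = 3/37 = 0.081081.
d = −0.75 · ln(1 − (4/3)·0.081081) = −0.75 · ln(0.891892) = −0.75 · (-0.114410) = 0.0858.

0.0858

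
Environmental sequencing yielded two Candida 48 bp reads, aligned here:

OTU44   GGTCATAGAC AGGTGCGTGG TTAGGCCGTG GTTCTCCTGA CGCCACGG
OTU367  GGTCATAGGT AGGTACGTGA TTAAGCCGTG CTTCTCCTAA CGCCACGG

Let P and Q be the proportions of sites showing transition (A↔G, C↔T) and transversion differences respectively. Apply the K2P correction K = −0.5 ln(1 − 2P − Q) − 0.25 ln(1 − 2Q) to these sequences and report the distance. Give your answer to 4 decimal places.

Mismatches occur at site 9 (A/G, transition), site 10 (C/T, transition), site 15 (G/A, transition), site 20 (G/A, transition), site 24 (G/A, transition), site 31 (G/C, transversion), site 39 (G/A, transition).
Of the 7 differences, 6 transitions and 1 transversion over 48 sites: P = 6/48 = 0.125000, Q = 1/48 = 0.020833.
d = −0.5·ln(0.729167) − 0.25·ln(0.958334) = −0.5·(-0.315852) − 0.25·(-0.042559) = 0.1686.

0.1686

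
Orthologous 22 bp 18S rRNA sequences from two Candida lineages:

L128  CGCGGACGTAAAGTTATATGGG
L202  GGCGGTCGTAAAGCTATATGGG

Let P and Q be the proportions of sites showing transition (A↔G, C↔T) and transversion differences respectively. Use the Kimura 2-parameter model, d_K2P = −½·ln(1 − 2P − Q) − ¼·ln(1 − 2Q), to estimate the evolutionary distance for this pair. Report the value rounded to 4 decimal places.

The sequences differ at positions 1 (C/G, transversion), 6 (A/T, transversion), 14 (T/C, transition).
Of the 3 differences, 1 transition and 2 transversions over 22 sites: P = 1/22 = 0.045455, Q = 2/22 = 0.090909.
d = −0.5·ln(0.818181) − 0.25·ln(0.818182) = −0.5·(-0.200672) − 0.25·(-0.200670) = 0.1505.

0.1505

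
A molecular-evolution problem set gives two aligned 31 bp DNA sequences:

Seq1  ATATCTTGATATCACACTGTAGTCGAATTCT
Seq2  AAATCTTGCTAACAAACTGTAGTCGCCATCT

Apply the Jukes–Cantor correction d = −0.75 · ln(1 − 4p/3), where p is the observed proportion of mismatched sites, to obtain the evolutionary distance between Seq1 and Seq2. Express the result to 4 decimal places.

The sequences differ at positions 2 (T/A), 9 (A/C), 12 (T/A), 15 (C/A), 26 (A/C), 27 (A/C), 28 (T/A).
p = 7/31 = 0.225806.
d = −0.75 · ln(1 − (4/3)·0.225806) = −0.75 · ln(0.698925) = −0.75 · (-0.358212) = 0.2687.

0.2687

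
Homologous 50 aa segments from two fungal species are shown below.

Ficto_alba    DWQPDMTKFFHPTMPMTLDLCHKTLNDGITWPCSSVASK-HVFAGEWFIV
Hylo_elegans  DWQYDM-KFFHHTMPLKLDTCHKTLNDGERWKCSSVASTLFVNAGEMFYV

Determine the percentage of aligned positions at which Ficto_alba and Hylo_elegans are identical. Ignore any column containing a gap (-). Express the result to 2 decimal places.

72.92%

Excluding the 2 gap columns leaves 48 comparable sites.
Mismatches occur at site 4 (P/Y), site 12 (P/H), site 16 (M/L), site 17 (T/K), site 20 (L/T), site 29 (I/E), site 30 (T/R), site 32 (P/K), site 39 (K/T), site 41 (H/F), site 43 (F/N), site 47 (W/M), site 49 (I/Y).
35 of the 48 comparable sites match, so the percent identity is 35/48 × 100 = 72.92%.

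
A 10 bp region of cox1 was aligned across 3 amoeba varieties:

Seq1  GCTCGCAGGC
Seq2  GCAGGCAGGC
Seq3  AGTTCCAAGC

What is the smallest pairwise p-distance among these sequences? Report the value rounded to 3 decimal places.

Pairwise Hamming distances:
  Seq1 vs Seq2: 2
  Seq1 vs Seq3: 5
  Seq2 vs Seq3: 6
The smallest is 2 mismatches, between Seq1 and Seq2; p = 2/10 = 0.200.

0.200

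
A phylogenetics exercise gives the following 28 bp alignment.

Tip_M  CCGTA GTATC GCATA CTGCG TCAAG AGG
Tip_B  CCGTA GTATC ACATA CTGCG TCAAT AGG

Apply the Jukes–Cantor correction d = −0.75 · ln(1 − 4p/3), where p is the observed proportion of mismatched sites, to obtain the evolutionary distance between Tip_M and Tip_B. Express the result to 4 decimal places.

Mismatches occur at site 11 (G→A), site 25 (G→T).
p = 2/28 = 0.071429.
d = −0.75 · ln(1 − (4/3)·0.071429) = −0.75 · ln(0.904761) = −0.75 · (-0.100084) = 0.0751.

0.0751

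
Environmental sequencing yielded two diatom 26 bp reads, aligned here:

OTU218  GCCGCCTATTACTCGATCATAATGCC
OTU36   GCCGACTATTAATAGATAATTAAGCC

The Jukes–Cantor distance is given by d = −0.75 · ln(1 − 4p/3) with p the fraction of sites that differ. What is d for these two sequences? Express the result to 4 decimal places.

0.2758

The sequences differ at positions 5 (C/A), 12 (C/A), 14 (C/A), 18 (C/A), 21 (A/T), 23 (T/A).
p = 6/26 = 0.230769.
d = −0.75 · ln(1 − (4/3)·0.230769) = −0.75 · ln(0.692308) = −0.75 · (-0.367724) = 0.2758.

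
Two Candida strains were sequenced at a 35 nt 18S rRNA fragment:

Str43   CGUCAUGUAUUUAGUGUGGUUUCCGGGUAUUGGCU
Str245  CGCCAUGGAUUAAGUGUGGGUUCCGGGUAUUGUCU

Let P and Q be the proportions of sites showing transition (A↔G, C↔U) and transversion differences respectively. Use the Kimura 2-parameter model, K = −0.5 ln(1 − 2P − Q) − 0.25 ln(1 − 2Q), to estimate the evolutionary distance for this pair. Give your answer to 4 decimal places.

Mismatches occur at site 3 (U↔C, transition), site 8 (U↔G, transversion), site 12 (U↔A, transversion), site 20 (U↔G, transversion), site 33 (G↔U, transversion).
Of the 5 differences, 1 transition and 4 transversions over 35 sites: P = 1/35 = 0.028571, Q = 4/35 = 0.114286.
d = −0.5·ln(0.828572) − 0.25·ln(0.771428) = −0.5·(-0.188052) − 0.25·(-0.259512) = 0.1589.

0.1589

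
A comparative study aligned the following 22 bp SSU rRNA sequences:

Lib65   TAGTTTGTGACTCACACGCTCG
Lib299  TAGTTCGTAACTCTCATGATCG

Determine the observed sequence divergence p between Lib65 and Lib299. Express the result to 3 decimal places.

0.227

Differing sites — 6:T/C; 9:G/A; 14:A/T; 17:C/T; 19:C/A.
There are 5 differences over 22 sites, so p = 5/22 = 0.227.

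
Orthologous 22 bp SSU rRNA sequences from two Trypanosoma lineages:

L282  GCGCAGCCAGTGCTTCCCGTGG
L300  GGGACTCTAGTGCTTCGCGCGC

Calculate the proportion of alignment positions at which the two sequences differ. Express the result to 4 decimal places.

The sequences differ at positions 2 (C/G), 4 (C/A), 5 (A/C), 6 (G/T), 8 (C/T), 17 (C/G), 20 (T/C), 22 (G/C).
There are 8 differences over 22 sites, so p = 8/22 = 0.3636.

0.3636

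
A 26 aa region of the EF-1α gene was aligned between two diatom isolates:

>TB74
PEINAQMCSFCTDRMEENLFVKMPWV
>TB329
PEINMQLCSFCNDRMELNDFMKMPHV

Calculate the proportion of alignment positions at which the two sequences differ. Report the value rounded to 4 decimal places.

0.2692

The sequences differ at positions 5 (A/M), 7 (M/L), 12 (T/N), 17 (E/L), 19 (L/D), 21 (V/M), 25 (W/H).
There are 7 differences over 26 sites, so p = 7/26 = 0.2692.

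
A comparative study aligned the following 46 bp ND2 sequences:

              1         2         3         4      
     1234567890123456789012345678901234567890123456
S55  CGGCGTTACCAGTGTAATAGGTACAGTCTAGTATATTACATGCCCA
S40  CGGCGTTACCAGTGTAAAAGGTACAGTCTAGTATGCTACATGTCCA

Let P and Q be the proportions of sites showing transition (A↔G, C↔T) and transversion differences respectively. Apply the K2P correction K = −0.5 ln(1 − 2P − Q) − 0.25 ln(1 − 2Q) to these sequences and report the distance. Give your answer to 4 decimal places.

Differing sites — 18:T/A (Tv); 35:A/G (Ti); 36:T/C (Ti); 43:C/T (Ti).
Of the 4 differences, 3 transitions and 1 transversion over 46 sites: P = 3/46 = 0.065217, Q = 1/46 = 0.021739.
d = −0.5·ln(0.847827) − 0.25·ln(0.956522) = −0.5·(-0.165079) − 0.25·(-0.044451) = 0.0937.

0.0937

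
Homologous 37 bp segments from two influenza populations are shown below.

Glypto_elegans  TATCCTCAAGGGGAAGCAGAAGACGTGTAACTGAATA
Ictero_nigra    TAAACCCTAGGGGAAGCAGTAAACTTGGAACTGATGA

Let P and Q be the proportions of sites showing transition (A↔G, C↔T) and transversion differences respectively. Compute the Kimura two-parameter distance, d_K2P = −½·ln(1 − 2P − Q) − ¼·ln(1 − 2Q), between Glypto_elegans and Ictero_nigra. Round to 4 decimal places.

Mismatches occur at site 3 (T/A, transversion), site 4 (C/A, transversion), site 6 (T/C, transition), site 8 (A/T, transversion), site 20 (A/T, transversion), site 22 (G/A, transition), site 25 (G/T, transversion), site 28 (T/G, transversion), site 35 (A/T, transversion), site 36 (T/G, transversion).
Of the 10 differences, 2 transitions and 8 transversions over 37 sites: P = 2/37 = 0.054054, Q = 8/37 = 0.216216.
d = −0.5·ln(0.675676) − 0.25·ln(0.567568) = −0.5·(-0.392042) − 0.25·(-0.566395) = 0.3376.

0.3376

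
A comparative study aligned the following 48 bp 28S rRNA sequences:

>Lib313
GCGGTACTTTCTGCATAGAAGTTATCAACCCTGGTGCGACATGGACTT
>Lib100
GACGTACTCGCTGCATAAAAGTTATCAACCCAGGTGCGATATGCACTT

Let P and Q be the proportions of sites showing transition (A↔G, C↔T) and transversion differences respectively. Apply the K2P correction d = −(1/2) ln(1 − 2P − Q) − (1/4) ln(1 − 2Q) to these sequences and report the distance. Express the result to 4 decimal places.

0.1885

Differing sites — 2:C/A (Tv); 3:G/C (Tv); 9:T/C (Ti); 10:T/G (Tv); 18:G/A (Ti); 32:T/A (Tv); 40:C/T (Ti); 44:G/C (Tv).
Of the 8 differences, 3 transitions and 5 transversions over 48 sites: P = 3/48 = 0.062500, Q = 5/48 = 0.104167.
d = −0.5·ln(0.770833) − 0.25·ln(0.791666) = −0.5·(-0.260284) − 0.25·(-0.233616) = 0.1885.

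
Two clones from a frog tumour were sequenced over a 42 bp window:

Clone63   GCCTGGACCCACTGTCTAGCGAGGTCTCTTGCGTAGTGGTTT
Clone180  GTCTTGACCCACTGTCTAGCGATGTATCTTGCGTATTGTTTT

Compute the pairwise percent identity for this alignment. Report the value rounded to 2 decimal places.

85.71%

Mismatches occur at site 2 (C/T), site 5 (G/T), site 23 (G/T), site 26 (C/A), site 36 (G/T), site 39 (G/T).
36 of the 42 sites match, so the percent identity is 36/42 × 100 = 85.71%.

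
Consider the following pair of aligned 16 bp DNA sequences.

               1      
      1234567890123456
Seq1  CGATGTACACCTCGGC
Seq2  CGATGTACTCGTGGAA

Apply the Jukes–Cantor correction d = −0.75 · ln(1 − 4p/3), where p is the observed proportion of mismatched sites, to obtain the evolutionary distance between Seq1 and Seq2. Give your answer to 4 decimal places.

0.4042

The sequences differ at positions 9 (A/T), 11 (C/G), 13 (C/G), 15 (G/A), 16 (C/A).
p = 5/16 = 0.312500.
d = −0.75 · ln(1 − (4/3)·0.312500) = −0.75 · ln(0.583333) = −0.75 · (-0.538997) = 0.4042.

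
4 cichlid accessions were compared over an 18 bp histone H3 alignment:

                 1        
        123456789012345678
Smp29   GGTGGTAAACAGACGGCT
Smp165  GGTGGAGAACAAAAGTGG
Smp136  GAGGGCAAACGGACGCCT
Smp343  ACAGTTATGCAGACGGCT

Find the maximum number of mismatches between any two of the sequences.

Pairwise Hamming distances:
  Smp29 vs Smp165: 7
  Smp29 vs Smp136: 5
  Smp29 vs Smp343: 6
  Smp165 vs Smp136: 10
  Smp165 vs Smp343: 13
  Smp136 vs Smp343: 9
The largest is 13, between Smp165 and Smp343.

13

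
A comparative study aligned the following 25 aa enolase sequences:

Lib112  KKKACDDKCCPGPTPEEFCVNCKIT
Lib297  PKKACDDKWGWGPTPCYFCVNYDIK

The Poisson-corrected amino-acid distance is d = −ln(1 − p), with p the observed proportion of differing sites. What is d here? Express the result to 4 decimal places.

0.4463

The sequences differ at positions 1 (K/P), 9 (C/W), 10 (C/G), 11 (P/W), 16 (E/C), 17 (E/Y), 22 (C/Y), 23 (K/D), 25 (T/K).
p = 9/25 = 0.360000.
d = −ln(1 − 0.360000) = −ln(0.640000) = 0.4463.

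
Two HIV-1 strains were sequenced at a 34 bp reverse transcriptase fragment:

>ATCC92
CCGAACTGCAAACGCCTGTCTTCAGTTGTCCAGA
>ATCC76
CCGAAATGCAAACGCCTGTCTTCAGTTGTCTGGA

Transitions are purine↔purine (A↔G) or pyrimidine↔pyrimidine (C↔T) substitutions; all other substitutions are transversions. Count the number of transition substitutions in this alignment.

2

The sequences differ at positions 6 (C/A, transversion), 31 (C/T, transition), 32 (A/G, transition).
Of the 3 differences, 2 transitions and 1 transversion, so the answer is 2.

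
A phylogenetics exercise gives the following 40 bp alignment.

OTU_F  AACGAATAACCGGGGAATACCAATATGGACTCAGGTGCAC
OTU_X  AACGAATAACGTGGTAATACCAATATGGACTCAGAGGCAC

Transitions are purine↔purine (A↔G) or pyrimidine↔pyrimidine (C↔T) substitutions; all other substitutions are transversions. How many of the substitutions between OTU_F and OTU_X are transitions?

1

The sequences differ at positions 11 (C/G, transversion), 12 (G/T, transversion), 15 (G/T, transversion), 35 (G/A, transition), 36 (T/G, transversion).
Of the 5 differences, 1 transition and 4 transversions, so the answer is 1.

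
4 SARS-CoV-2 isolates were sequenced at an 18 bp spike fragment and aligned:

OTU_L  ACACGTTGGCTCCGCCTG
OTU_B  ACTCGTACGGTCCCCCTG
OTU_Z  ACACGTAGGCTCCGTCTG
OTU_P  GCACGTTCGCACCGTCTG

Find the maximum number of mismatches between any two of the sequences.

7

Pairwise Hamming distances:
  OTU_L vs OTU_B: 5
  OTU_L vs OTU_Z: 2
  OTU_L vs OTU_P: 4
  OTU_B vs OTU_Z: 5
  OTU_B vs OTU_P: 7
  OTU_Z vs OTU_P: 4
The largest is 7, between OTU_B and OTU_P.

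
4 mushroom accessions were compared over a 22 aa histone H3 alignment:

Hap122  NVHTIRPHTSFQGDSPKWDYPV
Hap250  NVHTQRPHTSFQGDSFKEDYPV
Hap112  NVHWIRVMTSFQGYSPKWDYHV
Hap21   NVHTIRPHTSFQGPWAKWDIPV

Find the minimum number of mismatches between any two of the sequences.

Pairwise Hamming distances:
  Hap122 vs Hap250: 3
  Hap122 vs Hap112: 5
  Hap122 vs Hap21: 4
  Hap250 vs Hap112: 8
  Hap250 vs Hap21: 6
  Hap112 vs Hap21: 8
The smallest is 3, between Hap122 and Hap250.

3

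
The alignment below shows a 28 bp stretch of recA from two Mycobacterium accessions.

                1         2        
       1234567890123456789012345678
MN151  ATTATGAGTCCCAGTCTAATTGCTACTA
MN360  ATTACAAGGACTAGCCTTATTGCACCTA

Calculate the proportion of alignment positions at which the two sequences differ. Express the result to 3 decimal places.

The sequences differ at positions 5 (T/C), 6 (G/A), 9 (T/G), 10 (C/A), 12 (C/T), 15 (T/C), 18 (A/T), 24 (T/A), 25 (A/C).
There are 9 differences over 28 sites, so p = 9/28 = 0.321.

0.321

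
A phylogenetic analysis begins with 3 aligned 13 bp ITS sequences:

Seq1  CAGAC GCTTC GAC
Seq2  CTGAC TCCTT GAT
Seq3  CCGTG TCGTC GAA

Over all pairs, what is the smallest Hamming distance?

5

Pairwise Hamming distances:
  Seq1 vs Seq2: 5
  Seq1 vs Seq3: 6
  Seq2 vs Seq3: 6
The smallest is 5, between Seq1 and Seq2.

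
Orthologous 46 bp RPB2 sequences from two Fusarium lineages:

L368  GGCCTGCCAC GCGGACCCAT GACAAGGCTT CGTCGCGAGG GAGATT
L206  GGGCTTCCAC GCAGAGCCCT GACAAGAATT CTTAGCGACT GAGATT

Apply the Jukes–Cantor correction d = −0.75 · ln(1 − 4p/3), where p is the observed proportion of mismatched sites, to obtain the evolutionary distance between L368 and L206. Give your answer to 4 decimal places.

0.2880

The sequences differ at positions 3 (C/G), 6 (G/T), 13 (G/A), 16 (C/G), 19 (A/C), 27 (G/A), 28 (C/A), 32 (G/T), 34 (C/A), 39 (G/C), 40 (G/T).
p = 11/46 = 0.239130.
d = −0.75 · ln(1 − (4/3)·0.239130) = −0.75 · ln(0.681160) = −0.75 · (-0.383958) = 0.2880.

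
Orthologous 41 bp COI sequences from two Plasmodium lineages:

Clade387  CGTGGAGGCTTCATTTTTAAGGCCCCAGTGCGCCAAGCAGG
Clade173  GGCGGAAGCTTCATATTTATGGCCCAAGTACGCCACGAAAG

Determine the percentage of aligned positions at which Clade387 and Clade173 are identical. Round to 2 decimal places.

75.61%

Mismatches occur at site 1 (C/G), site 3 (T/C), site 7 (G/A), site 15 (T/A), site 20 (A/T), site 26 (C/A), site 30 (G/A), site 36 (A/C), site 38 (C/A), site 40 (G/A).
31 of the 41 sites match, so the percent identity is 31/41 × 100 = 75.61%.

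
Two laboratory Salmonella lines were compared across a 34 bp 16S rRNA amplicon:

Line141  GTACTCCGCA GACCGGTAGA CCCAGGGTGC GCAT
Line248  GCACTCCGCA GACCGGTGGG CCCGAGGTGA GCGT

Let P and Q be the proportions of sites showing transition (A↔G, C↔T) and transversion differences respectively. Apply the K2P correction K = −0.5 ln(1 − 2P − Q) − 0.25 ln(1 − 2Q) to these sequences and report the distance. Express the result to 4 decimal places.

The sequences differ at positions 2 (T/C, transition), 18 (A/G, transition), 20 (A/G, transition), 24 (A/G, transition), 25 (G/A, transition), 30 (C/A, transversion), 33 (A/G, transition).
Of the 7 differences, 6 transitions and 1 transversion over 34 sites: P = 6/34 = 0.176471, Q = 1/34 = 0.029412.
d = −0.5·ln(0.617646) − 0.25·ln(0.941176) = −0.5·(-0.481840) − 0.25·(-0.060625) = 0.2561.

0.2561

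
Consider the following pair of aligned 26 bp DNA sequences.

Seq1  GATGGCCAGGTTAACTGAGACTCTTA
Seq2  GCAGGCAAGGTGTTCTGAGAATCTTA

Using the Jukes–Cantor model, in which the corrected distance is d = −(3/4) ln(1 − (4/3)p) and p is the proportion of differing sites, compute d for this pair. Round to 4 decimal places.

0.3335

Differing sites — 2:A/C; 3:T/A; 7:C/A; 12:T/G; 13:A/T; 14:A/T; 21:C/A.
p = 7/26 = 0.269231.
d = −0.75 · ln(1 − (4/3)·0.269231) = −0.75 · ln(0.641025) = −0.75 · (-0.444687) = 0.3335.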